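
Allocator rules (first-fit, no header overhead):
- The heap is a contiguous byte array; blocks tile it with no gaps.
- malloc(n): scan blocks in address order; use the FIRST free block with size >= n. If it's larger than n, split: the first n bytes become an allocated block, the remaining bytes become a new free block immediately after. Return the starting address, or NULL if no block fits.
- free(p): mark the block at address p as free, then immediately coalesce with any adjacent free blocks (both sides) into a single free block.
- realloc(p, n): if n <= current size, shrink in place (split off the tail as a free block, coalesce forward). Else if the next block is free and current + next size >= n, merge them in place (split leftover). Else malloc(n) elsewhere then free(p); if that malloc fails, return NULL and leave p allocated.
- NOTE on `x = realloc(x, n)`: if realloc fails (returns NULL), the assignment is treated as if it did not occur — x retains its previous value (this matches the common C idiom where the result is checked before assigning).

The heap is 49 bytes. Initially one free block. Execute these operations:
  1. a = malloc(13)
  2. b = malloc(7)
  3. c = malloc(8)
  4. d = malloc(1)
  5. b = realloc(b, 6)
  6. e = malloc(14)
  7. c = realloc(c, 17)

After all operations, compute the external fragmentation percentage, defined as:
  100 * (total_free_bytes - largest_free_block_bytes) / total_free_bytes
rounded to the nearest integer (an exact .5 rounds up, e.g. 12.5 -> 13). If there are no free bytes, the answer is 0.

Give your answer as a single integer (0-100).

Op 1: a = malloc(13) -> a = 0; heap: [0-12 ALLOC][13-48 FREE]
Op 2: b = malloc(7) -> b = 13; heap: [0-12 ALLOC][13-19 ALLOC][20-48 FREE]
Op 3: c = malloc(8) -> c = 20; heap: [0-12 ALLOC][13-19 ALLOC][20-27 ALLOC][28-48 FREE]
Op 4: d = malloc(1) -> d = 28; heap: [0-12 ALLOC][13-19 ALLOC][20-27 ALLOC][28-28 ALLOC][29-48 FREE]
Op 5: b = realloc(b, 6) -> b = 13; heap: [0-12 ALLOC][13-18 ALLOC][19-19 FREE][20-27 ALLOC][28-28 ALLOC][29-48 FREE]
Op 6: e = malloc(14) -> e = 29; heap: [0-12 ALLOC][13-18 ALLOC][19-19 FREE][20-27 ALLOC][28-28 ALLOC][29-42 ALLOC][43-48 FREE]
Op 7: c = realloc(c, 17) -> NULL (c unchanged); heap: [0-12 ALLOC][13-18 ALLOC][19-19 FREE][20-27 ALLOC][28-28 ALLOC][29-42 ALLOC][43-48 FREE]
Free blocks: [1 6] total_free=7 largest=6 -> 100*(7-6)/7 = 100/7 ≈ 14.286 -> rounds to 14

Answer: 14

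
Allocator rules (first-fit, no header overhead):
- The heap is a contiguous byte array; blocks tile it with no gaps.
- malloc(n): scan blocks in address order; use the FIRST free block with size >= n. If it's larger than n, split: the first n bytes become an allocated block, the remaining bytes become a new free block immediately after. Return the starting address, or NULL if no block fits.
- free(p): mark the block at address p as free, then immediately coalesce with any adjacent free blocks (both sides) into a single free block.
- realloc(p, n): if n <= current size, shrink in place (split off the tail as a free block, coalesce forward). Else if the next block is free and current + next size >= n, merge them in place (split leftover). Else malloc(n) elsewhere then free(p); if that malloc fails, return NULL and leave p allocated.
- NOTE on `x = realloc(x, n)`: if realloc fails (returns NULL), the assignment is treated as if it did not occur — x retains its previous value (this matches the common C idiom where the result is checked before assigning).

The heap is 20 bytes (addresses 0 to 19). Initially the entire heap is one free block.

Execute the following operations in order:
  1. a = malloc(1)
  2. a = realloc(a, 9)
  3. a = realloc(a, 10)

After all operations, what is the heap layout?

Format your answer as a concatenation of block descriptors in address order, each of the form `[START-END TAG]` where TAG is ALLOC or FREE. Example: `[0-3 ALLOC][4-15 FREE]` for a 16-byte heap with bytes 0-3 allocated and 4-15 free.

Answer: [0-9 ALLOC][10-19 FREE]

Derivation:
Op 1: a = malloc(1) -> a = 0; heap: [0-0 ALLOC][1-19 FREE]
Op 2: a = realloc(a, 9) -> a = 0; heap: [0-8 ALLOC][9-19 FREE]
Op 3: a = realloc(a, 10) -> a = 0; heap: [0-9 ALLOC][10-19 FREE]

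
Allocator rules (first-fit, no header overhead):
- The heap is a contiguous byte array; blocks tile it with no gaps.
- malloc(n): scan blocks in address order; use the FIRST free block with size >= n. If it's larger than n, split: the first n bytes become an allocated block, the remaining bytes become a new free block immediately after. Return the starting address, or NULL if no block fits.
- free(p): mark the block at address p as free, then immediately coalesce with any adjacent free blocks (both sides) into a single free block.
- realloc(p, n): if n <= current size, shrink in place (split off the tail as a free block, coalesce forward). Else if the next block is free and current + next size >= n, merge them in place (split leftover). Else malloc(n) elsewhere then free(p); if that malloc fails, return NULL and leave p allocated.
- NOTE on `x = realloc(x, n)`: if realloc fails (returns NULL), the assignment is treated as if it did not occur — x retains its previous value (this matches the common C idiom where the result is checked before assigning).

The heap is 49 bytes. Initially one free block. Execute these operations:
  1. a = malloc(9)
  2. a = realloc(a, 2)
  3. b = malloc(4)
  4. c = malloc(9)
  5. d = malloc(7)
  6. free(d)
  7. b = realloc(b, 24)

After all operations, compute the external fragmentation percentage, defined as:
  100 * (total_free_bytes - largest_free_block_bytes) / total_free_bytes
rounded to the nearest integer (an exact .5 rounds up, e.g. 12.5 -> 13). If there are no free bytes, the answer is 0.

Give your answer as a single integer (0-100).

Op 1: a = malloc(9) -> a = 0; heap: [0-8 ALLOC][9-48 FREE]
Op 2: a = realloc(a, 2) -> a = 0; heap: [0-1 ALLOC][2-48 FREE]
Op 3: b = malloc(4) -> b = 2; heap: [0-1 ALLOC][2-5 ALLOC][6-48 FREE]
Op 4: c = malloc(9) -> c = 6; heap: [0-1 ALLOC][2-5 ALLOC][6-14 ALLOC][15-48 FREE]
Op 5: d = malloc(7) -> d = 15; heap: [0-1 ALLOC][2-5 ALLOC][6-14 ALLOC][15-21 ALLOC][22-48 FREE]
Op 6: free(d) -> (freed d); heap: [0-1 ALLOC][2-5 ALLOC][6-14 ALLOC][15-48 FREE]
Op 7: b = realloc(b, 24) -> b = 15; heap: [0-1 ALLOC][2-5 FREE][6-14 ALLOC][15-38 ALLOC][39-48 FREE]
Free blocks: [4 10] total_free=14 largest=10 -> 100*(14-10)/14 = 400/14 ≈ 28.571 -> rounds to 29

Answer: 29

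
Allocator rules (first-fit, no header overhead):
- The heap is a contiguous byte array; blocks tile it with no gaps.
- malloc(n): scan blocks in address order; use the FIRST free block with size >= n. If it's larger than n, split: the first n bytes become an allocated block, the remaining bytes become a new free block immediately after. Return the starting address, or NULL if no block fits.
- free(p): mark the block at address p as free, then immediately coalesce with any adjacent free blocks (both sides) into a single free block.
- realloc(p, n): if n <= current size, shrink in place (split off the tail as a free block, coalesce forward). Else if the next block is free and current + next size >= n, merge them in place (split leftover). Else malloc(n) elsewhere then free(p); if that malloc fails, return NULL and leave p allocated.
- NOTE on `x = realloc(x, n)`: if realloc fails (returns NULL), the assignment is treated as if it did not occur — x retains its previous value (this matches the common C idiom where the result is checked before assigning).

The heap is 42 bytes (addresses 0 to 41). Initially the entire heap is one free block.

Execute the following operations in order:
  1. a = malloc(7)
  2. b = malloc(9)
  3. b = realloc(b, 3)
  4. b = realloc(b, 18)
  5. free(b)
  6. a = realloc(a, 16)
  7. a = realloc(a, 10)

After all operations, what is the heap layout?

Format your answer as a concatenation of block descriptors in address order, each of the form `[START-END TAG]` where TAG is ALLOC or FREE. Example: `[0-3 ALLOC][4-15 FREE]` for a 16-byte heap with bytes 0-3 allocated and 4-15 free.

Answer: [0-9 ALLOC][10-41 FREE]

Derivation:
Op 1: a = malloc(7) -> a = 0; heap: [0-6 ALLOC][7-41 FREE]
Op 2: b = malloc(9) -> b = 7; heap: [0-6 ALLOC][7-15 ALLOC][16-41 FREE]
Op 3: b = realloc(b, 3) -> b = 7; heap: [0-6 ALLOC][7-9 ALLOC][10-41 FREE]
Op 4: b = realloc(b, 18) -> b = 7; heap: [0-6 ALLOC][7-24 ALLOC][25-41 FREE]
Op 5: free(b) -> (freed b); heap: [0-6 ALLOC][7-41 FREE]
Op 6: a = realloc(a, 16) -> a = 0; heap: [0-15 ALLOC][16-41 FREE]
Op 7: a = realloc(a, 10) -> a = 0; heap: [0-9 ALLOC][10-41 FREE]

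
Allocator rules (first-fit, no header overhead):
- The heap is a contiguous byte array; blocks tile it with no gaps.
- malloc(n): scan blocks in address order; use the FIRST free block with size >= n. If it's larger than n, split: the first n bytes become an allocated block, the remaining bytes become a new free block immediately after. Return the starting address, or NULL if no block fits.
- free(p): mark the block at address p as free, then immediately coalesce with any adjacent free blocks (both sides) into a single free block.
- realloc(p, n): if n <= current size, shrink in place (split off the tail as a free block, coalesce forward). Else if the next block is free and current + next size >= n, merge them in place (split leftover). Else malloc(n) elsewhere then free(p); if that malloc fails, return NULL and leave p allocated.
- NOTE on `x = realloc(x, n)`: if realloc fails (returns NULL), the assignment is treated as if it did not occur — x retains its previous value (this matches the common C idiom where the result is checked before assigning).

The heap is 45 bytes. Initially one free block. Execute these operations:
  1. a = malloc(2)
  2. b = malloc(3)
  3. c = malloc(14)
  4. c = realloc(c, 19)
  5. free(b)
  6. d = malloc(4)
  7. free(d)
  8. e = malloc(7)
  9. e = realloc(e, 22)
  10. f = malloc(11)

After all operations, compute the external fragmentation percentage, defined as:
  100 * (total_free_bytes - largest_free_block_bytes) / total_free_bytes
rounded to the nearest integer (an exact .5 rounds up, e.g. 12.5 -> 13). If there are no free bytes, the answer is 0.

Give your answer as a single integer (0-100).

Op 1: a = malloc(2) -> a = 0; heap: [0-1 ALLOC][2-44 FREE]
Op 2: b = malloc(3) -> b = 2; heap: [0-1 ALLOC][2-4 ALLOC][5-44 FREE]
Op 3: c = malloc(14) -> c = 5; heap: [0-1 ALLOC][2-4 ALLOC][5-18 ALLOC][19-44 FREE]
Op 4: c = realloc(c, 19) -> c = 5; heap: [0-1 ALLOC][2-4 ALLOC][5-23 ALLOC][24-44 FREE]
Op 5: free(b) -> (freed b); heap: [0-1 ALLOC][2-4 FREE][5-23 ALLOC][24-44 FREE]
Op 6: d = malloc(4) -> d = 24; heap: [0-1 ALLOC][2-4 FREE][5-23 ALLOC][24-27 ALLOC][28-44 FREE]
Op 7: free(d) -> (freed d); heap: [0-1 ALLOC][2-4 FREE][5-23 ALLOC][24-44 FREE]
Op 8: e = malloc(7) -> e = 24; heap: [0-1 ALLOC][2-4 FREE][5-23 ALLOC][24-30 ALLOC][31-44 FREE]
Op 9: e = realloc(e, 22) -> NULL (e unchanged); heap: [0-1 ALLOC][2-4 FREE][5-23 ALLOC][24-30 ALLOC][31-44 FREE]
Op 10: f = malloc(11) -> f = 31; heap: [0-1 ALLOC][2-4 FREE][5-23 ALLOC][24-30 ALLOC][31-41 ALLOC][42-44 FREE]
Free blocks: [3 3] total_free=6 largest=3 -> 100*(6-3)/6 = 300/6 = 50

Answer: 50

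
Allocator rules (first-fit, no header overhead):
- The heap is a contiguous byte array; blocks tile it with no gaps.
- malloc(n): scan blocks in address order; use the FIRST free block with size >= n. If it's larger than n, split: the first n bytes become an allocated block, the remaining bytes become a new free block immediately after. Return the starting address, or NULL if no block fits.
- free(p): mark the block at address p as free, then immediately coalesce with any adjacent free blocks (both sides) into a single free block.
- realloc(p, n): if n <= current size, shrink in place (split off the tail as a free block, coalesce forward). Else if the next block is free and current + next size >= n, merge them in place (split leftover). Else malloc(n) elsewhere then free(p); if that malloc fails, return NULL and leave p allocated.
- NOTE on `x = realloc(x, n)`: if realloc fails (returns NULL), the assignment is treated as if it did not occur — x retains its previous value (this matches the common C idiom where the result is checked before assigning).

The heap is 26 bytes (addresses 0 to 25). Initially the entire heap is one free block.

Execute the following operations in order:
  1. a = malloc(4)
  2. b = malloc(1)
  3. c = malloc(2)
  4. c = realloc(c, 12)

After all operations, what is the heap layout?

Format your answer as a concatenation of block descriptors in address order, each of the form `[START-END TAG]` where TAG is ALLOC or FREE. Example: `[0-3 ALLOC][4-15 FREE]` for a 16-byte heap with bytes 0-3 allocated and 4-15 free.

Op 1: a = malloc(4) -> a = 0; heap: [0-3 ALLOC][4-25 FREE]
Op 2: b = malloc(1) -> b = 4; heap: [0-3 ALLOC][4-4 ALLOC][5-25 FREE]
Op 3: c = malloc(2) -> c = 5; heap: [0-3 ALLOC][4-4 ALLOC][5-6 ALLOC][7-25 FREE]
Op 4: c = realloc(c, 12) -> c = 5; heap: [0-3 ALLOC][4-4 ALLOC][5-16 ALLOC][17-25 FREE]

Answer: [0-3 ALLOC][4-4 ALLOC][5-16 ALLOC][17-25 FREE]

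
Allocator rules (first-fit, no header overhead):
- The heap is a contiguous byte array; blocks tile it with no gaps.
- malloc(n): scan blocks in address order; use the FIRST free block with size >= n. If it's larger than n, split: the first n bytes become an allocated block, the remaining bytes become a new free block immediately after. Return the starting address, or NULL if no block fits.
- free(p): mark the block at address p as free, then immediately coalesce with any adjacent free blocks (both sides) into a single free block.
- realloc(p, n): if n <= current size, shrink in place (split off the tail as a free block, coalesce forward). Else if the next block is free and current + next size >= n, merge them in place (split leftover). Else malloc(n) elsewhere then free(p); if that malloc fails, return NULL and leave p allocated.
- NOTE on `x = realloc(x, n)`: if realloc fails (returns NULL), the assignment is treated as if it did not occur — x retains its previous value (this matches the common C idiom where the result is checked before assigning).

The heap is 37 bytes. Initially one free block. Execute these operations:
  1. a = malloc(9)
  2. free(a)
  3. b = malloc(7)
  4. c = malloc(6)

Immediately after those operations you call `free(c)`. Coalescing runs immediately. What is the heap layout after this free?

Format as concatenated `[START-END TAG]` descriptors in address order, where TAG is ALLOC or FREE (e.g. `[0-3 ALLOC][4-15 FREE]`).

Answer: [0-6 ALLOC][7-36 FREE]

Derivation:
Op 1: a = malloc(9) -> a = 0; heap: [0-8 ALLOC][9-36 FREE]
Op 2: free(a) -> (freed a); heap: [0-36 FREE]
Op 3: b = malloc(7) -> b = 0; heap: [0-6 ALLOC][7-36 FREE]
Op 4: c = malloc(6) -> c = 7; heap: [0-6 ALLOC][7-12 ALLOC][13-36 FREE]
free(c): c = 7 -> block [7-12 ALLOC]; mark free, coalesce with adjacent free neighbors -> [0-6 ALLOC][7-36 FREE]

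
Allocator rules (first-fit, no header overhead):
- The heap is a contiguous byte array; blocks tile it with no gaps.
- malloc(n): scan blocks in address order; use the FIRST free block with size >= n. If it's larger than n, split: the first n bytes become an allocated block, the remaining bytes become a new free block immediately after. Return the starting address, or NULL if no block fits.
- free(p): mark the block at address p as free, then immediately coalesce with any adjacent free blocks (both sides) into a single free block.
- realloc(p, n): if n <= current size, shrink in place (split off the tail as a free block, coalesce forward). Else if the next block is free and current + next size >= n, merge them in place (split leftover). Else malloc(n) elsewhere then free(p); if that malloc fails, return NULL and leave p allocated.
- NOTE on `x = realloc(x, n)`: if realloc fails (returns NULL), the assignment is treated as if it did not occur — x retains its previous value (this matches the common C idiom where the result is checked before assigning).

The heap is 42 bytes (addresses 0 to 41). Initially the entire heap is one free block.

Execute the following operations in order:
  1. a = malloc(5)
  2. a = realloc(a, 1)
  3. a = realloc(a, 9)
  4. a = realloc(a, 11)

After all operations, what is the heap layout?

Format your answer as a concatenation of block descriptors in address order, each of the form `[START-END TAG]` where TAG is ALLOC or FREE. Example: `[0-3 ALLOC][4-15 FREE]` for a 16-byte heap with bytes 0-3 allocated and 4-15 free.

Answer: [0-10 ALLOC][11-41 FREE]

Derivation:
Op 1: a = malloc(5) -> a = 0; heap: [0-4 ALLOC][5-41 FREE]
Op 2: a = realloc(a, 1) -> a = 0; heap: [0-0 ALLOC][1-41 FREE]
Op 3: a = realloc(a, 9) -> a = 0; heap: [0-8 ALLOC][9-41 FREE]
Op 4: a = realloc(a, 11) -> a = 0; heap: [0-10 ALLOC][11-41 FREE]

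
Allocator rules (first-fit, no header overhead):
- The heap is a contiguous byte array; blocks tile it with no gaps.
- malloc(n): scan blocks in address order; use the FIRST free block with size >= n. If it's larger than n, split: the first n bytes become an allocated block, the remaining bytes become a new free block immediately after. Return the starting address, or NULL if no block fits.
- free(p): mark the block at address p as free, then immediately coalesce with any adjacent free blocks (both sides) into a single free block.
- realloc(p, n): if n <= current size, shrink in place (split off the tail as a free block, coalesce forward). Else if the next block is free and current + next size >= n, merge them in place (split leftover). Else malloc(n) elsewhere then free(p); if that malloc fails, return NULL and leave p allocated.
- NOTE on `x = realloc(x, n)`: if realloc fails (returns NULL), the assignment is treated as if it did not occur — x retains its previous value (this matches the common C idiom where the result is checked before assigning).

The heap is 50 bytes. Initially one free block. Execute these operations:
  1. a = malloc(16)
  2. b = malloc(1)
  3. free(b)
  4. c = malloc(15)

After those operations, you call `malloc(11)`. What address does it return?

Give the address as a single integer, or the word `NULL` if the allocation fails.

Op 1: a = malloc(16) -> a = 0; heap: [0-15 ALLOC][16-49 FREE]
Op 2: b = malloc(1) -> b = 16; heap: [0-15 ALLOC][16-16 ALLOC][17-49 FREE]
Op 3: free(b) -> (freed b); heap: [0-15 ALLOC][16-49 FREE]
Op 4: c = malloc(15) -> c = 16; heap: [0-15 ALLOC][16-30 ALLOC][31-49 FREE]
malloc(11): first-fit scan over [0-15 ALLOC][16-30 ALLOC][31-49 FREE] -> 31

Answer: 31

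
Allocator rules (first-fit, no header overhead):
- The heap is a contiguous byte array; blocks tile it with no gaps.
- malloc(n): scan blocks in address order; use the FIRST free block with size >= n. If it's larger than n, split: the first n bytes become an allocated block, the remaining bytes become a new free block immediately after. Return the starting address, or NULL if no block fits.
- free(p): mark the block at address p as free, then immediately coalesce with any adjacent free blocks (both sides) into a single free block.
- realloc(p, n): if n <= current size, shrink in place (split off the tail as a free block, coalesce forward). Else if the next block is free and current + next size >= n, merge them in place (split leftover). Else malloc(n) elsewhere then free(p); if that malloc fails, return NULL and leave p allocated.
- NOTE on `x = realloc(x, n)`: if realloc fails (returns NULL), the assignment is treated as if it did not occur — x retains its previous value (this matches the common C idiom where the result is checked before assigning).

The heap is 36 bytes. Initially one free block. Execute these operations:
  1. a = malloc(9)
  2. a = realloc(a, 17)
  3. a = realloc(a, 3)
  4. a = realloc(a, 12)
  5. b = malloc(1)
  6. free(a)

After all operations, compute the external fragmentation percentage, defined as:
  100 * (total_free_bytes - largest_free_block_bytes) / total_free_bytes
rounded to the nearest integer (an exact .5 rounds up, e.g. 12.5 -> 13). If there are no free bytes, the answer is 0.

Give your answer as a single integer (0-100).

Answer: 34

Derivation:
Op 1: a = malloc(9) -> a = 0; heap: [0-8 ALLOC][9-35 FREE]
Op 2: a = realloc(a, 17) -> a = 0; heap: [0-16 ALLOC][17-35 FREE]
Op 3: a = realloc(a, 3) -> a = 0; heap: [0-2 ALLOC][3-35 FREE]
Op 4: a = realloc(a, 12) -> a = 0; heap: [0-11 ALLOC][12-35 FREE]
Op 5: b = malloc(1) -> b = 12; heap: [0-11 ALLOC][12-12 ALLOC][13-35 FREE]
Op 6: free(a) -> (freed a); heap: [0-11 FREE][12-12 ALLOC][13-35 FREE]
Free blocks: [12 23] total_free=35 largest=23 -> 100*(35-23)/35 = 1200/35 ≈ 34.286 -> rounds to 34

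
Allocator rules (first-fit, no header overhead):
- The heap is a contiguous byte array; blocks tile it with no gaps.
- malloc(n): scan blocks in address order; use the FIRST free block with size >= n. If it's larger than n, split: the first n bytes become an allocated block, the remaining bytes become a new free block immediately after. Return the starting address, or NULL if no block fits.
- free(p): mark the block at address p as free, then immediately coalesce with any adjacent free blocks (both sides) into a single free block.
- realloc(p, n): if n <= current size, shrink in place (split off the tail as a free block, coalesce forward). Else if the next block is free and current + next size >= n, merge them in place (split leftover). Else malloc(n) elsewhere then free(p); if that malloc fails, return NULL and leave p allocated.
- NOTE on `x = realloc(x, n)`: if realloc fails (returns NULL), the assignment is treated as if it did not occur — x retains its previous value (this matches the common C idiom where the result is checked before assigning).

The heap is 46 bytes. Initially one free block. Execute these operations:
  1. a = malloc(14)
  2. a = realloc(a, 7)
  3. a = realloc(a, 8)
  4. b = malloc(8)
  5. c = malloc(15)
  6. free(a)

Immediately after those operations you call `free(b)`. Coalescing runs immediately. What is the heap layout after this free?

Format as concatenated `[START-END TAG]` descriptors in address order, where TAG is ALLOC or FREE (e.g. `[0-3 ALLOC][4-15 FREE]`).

Answer: [0-15 FREE][16-30 ALLOC][31-45 FREE]

Derivation:
Op 1: a = malloc(14) -> a = 0; heap: [0-13 ALLOC][14-45 FREE]
Op 2: a = realloc(a, 7) -> a = 0; heap: [0-6 ALLOC][7-45 FREE]
Op 3: a = realloc(a, 8) -> a = 0; heap: [0-7 ALLOC][8-45 FREE]
Op 4: b = malloc(8) -> b = 8; heap: [0-7 ALLOC][8-15 ALLOC][16-45 FREE]
Op 5: c = malloc(15) -> c = 16; heap: [0-7 ALLOC][8-15 ALLOC][16-30 ALLOC][31-45 FREE]
Op 6: free(a) -> (freed a); heap: [0-7 FREE][8-15 ALLOC][16-30 ALLOC][31-45 FREE]
free(b): b = 8 -> block [8-15 ALLOC]; mark free, coalesce with adjacent free neighbors -> [0-15 FREE][16-30 ALLOC][31-45 FREE]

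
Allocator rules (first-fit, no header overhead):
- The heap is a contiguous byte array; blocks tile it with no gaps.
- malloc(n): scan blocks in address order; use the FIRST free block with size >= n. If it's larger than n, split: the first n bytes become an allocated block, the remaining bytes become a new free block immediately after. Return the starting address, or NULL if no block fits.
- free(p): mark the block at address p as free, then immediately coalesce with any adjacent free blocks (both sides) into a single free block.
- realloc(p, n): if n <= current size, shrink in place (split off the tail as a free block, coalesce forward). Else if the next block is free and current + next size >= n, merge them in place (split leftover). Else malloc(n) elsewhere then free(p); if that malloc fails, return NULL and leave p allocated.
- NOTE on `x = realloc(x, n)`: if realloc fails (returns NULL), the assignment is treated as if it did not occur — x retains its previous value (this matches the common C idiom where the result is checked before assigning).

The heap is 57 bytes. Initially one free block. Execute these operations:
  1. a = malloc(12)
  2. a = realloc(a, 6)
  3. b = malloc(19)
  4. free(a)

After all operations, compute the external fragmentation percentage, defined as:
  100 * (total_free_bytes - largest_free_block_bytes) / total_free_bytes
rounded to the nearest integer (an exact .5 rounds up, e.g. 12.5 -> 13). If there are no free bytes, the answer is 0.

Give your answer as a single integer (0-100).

Op 1: a = malloc(12) -> a = 0; heap: [0-11 ALLOC][12-56 FREE]
Op 2: a = realloc(a, 6) -> a = 0; heap: [0-5 ALLOC][6-56 FREE]
Op 3: b = malloc(19) -> b = 6; heap: [0-5 ALLOC][6-24 ALLOC][25-56 FREE]
Op 4: free(a) -> (freed a); heap: [0-5 FREE][6-24 ALLOC][25-56 FREE]
Free blocks: [6 32] total_free=38 largest=32 -> 100*(38-32)/38 = 600/38 ≈ 15.789 -> rounds to 16

Answer: 16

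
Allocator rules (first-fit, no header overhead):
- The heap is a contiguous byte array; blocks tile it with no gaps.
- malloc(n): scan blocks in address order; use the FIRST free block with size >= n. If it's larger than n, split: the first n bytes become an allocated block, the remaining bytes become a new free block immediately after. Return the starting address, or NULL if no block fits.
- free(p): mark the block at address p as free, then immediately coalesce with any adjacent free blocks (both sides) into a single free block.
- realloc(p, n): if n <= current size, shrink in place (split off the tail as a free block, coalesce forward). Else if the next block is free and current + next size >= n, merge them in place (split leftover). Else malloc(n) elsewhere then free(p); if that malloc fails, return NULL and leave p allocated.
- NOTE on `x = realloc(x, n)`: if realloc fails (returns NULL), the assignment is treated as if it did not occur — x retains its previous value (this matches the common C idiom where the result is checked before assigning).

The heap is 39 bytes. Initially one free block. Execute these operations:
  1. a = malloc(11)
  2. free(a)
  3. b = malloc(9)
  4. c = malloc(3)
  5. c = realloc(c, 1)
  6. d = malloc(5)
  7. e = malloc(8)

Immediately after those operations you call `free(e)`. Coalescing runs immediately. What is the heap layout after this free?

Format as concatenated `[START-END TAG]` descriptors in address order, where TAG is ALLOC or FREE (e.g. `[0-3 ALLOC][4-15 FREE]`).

Op 1: a = malloc(11) -> a = 0; heap: [0-10 ALLOC][11-38 FREE]
Op 2: free(a) -> (freed a); heap: [0-38 FREE]
Op 3: b = malloc(9) -> b = 0; heap: [0-8 ALLOC][9-38 FREE]
Op 4: c = malloc(3) -> c = 9; heap: [0-8 ALLOC][9-11 ALLOC][12-38 FREE]
Op 5: c = realloc(c, 1) -> c = 9; heap: [0-8 ALLOC][9-9 ALLOC][10-38 FREE]
Op 6: d = malloc(5) -> d = 10; heap: [0-8 ALLOC][9-9 ALLOC][10-14 ALLOC][15-38 FREE]
Op 7: e = malloc(8) -> e = 15; heap: [0-8 ALLOC][9-9 ALLOC][10-14 ALLOC][15-22 ALLOC][23-38 FREE]
free(e): e = 15 -> block [15-22 ALLOC]; mark free, coalesce with adjacent free neighbors -> [0-8 ALLOC][9-9 ALLOC][10-14 ALLOC][15-38 FREE]

Answer: [0-8 ALLOC][9-9 ALLOC][10-14 ALLOC][15-38 FREE]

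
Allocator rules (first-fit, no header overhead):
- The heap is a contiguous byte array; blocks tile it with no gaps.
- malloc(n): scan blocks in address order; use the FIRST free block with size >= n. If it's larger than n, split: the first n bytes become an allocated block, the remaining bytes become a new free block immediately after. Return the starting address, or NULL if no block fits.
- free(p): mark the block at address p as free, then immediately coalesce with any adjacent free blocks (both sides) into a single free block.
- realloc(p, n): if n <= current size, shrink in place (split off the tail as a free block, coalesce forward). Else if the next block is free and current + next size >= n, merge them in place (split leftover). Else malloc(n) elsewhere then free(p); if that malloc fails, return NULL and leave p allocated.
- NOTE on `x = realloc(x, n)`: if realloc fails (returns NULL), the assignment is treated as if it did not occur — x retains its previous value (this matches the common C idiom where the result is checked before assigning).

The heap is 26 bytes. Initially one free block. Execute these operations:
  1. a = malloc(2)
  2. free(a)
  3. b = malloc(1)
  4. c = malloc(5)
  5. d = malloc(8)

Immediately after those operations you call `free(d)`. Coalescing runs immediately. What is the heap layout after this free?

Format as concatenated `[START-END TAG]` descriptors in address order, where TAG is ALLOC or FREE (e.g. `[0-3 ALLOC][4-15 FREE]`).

Op 1: a = malloc(2) -> a = 0; heap: [0-1 ALLOC][2-25 FREE]
Op 2: free(a) -> (freed a); heap: [0-25 FREE]
Op 3: b = malloc(1) -> b = 0; heap: [0-0 ALLOC][1-25 FREE]
Op 4: c = malloc(5) -> c = 1; heap: [0-0 ALLOC][1-5 ALLOC][6-25 FREE]
Op 5: d = malloc(8) -> d = 6; heap: [0-0 ALLOC][1-5 ALLOC][6-13 ALLOC][14-25 FREE]
free(d): d = 6 -> block [6-13 ALLOC]; mark free, coalesce with adjacent free neighbors -> [0-0 ALLOC][1-5 ALLOC][6-25 FREE]

Answer: [0-0 ALLOC][1-5 ALLOC][6-25 FREE]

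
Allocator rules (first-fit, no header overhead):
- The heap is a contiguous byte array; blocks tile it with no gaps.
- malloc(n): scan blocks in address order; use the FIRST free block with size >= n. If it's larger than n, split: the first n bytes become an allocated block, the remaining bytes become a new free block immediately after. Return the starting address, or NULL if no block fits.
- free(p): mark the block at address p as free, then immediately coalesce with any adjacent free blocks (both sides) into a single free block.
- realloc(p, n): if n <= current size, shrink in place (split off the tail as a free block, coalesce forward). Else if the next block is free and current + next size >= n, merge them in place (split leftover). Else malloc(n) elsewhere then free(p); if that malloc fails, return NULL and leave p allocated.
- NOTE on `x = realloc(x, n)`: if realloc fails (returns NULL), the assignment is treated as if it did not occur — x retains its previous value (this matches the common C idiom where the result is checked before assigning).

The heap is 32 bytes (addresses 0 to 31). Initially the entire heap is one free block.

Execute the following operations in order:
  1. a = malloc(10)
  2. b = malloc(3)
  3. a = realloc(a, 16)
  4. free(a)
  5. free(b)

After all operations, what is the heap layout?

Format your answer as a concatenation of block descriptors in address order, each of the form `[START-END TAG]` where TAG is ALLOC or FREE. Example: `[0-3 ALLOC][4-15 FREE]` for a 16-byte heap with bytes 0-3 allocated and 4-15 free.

Answer: [0-31 FREE]

Derivation:
Op 1: a = malloc(10) -> a = 0; heap: [0-9 ALLOC][10-31 FREE]
Op 2: b = malloc(3) -> b = 10; heap: [0-9 ALLOC][10-12 ALLOC][13-31 FREE]
Op 3: a = realloc(a, 16) -> a = 13; heap: [0-9 FREE][10-12 ALLOC][13-28 ALLOC][29-31 FREE]
Op 4: free(a) -> (freed a); heap: [0-9 FREE][10-12 ALLOC][13-31 FREE]
Op 5: free(b) -> (freed b); heap: [0-31 FREE]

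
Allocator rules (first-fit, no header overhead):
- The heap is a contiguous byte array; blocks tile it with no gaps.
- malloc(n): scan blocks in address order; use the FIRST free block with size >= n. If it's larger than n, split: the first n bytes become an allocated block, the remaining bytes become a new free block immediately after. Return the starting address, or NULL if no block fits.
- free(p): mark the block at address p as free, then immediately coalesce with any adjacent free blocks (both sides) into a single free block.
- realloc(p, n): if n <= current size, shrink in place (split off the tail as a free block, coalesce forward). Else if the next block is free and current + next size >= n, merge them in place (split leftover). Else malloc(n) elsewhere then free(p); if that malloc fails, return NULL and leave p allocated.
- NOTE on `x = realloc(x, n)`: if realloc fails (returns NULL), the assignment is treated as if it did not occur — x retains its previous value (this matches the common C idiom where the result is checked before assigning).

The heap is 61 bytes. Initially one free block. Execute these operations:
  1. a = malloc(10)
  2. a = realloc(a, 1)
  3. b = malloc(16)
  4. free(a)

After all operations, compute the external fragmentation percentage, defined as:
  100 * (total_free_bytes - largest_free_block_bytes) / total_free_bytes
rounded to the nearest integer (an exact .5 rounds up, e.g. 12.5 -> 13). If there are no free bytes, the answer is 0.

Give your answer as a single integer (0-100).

Answer: 2

Derivation:
Op 1: a = malloc(10) -> a = 0; heap: [0-9 ALLOC][10-60 FREE]
Op 2: a = realloc(a, 1) -> a = 0; heap: [0-0 ALLOC][1-60 FREE]
Op 3: b = malloc(16) -> b = 1; heap: [0-0 ALLOC][1-16 ALLOC][17-60 FREE]
Op 4: free(a) -> (freed a); heap: [0-0 FREE][1-16 ALLOC][17-60 FREE]
Free blocks: [1 44] total_free=45 largest=44 -> 100*(45-44)/45 = 100/45 ≈ 2.222 -> rounds to 2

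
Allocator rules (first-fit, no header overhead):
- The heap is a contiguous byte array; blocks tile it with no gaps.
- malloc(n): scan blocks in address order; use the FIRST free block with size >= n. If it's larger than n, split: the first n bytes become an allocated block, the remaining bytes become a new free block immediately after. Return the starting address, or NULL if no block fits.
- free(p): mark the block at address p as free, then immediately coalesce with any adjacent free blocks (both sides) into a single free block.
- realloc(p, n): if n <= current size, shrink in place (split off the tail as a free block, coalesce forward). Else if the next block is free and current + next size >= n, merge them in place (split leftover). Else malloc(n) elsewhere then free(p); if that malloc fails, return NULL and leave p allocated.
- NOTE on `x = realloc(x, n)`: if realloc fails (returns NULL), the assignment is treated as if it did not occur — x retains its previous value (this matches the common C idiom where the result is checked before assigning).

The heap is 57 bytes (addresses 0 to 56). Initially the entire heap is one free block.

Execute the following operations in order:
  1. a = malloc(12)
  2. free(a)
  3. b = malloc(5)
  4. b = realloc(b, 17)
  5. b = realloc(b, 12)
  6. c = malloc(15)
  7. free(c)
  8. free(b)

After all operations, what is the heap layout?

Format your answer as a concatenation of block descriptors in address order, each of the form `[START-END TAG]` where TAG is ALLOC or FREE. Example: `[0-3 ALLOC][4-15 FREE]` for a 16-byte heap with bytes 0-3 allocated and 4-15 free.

Op 1: a = malloc(12) -> a = 0; heap: [0-11 ALLOC][12-56 FREE]
Op 2: free(a) -> (freed a); heap: [0-56 FREE]
Op 3: b = malloc(5) -> b = 0; heap: [0-4 ALLOC][5-56 FREE]
Op 4: b = realloc(b, 17) -> b = 0; heap: [0-16 ALLOC][17-56 FREE]
Op 5: b = realloc(b, 12) -> b = 0; heap: [0-11 ALLOC][12-56 FREE]
Op 6: c = malloc(15) -> c = 12; heap: [0-11 ALLOC][12-26 ALLOC][27-56 FREE]
Op 7: free(c) -> (freed c); heap: [0-11 ALLOC][12-56 FREE]
Op 8: free(b) -> (freed b); heap: [0-56 FREE]

Answer: [0-56 FREE]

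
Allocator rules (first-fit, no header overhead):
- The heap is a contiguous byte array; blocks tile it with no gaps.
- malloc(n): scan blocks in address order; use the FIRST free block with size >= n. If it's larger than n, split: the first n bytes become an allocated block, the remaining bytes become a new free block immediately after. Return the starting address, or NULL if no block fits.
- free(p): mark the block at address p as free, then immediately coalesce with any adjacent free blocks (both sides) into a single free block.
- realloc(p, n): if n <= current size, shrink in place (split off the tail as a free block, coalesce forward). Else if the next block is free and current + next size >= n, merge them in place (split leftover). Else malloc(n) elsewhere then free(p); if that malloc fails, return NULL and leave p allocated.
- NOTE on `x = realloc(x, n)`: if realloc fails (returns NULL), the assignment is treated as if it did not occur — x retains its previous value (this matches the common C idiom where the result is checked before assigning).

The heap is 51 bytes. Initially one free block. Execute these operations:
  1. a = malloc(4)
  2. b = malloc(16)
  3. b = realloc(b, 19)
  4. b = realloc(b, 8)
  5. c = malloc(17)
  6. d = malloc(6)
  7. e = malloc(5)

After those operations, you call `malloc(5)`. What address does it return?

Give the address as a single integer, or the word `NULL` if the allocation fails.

Answer: 40

Derivation:
Op 1: a = malloc(4) -> a = 0; heap: [0-3 ALLOC][4-50 FREE]
Op 2: b = malloc(16) -> b = 4; heap: [0-3 ALLOC][4-19 ALLOC][20-50 FREE]
Op 3: b = realloc(b, 19) -> b = 4; heap: [0-3 ALLOC][4-22 ALLOC][23-50 FREE]
Op 4: b = realloc(b, 8) -> b = 4; heap: [0-3 ALLOC][4-11 ALLOC][12-50 FREE]
Op 5: c = malloc(17) -> c = 12; heap: [0-3 ALLOC][4-11 ALLOC][12-28 ALLOC][29-50 FREE]
Op 6: d = malloc(6) -> d = 29; heap: [0-3 ALLOC][4-11 ALLOC][12-28 ALLOC][29-34 ALLOC][35-50 FREE]
Op 7: e = malloc(5) -> e = 35; heap: [0-3 ALLOC][4-11 ALLOC][12-28 ALLOC][29-34 ALLOC][35-39 ALLOC][40-50 FREE]
malloc(5): first-fit scan over [0-3 ALLOC][4-11 ALLOC][12-28 ALLOC][29-34 ALLOC][35-39 ALLOC][40-50 FREE] -> 40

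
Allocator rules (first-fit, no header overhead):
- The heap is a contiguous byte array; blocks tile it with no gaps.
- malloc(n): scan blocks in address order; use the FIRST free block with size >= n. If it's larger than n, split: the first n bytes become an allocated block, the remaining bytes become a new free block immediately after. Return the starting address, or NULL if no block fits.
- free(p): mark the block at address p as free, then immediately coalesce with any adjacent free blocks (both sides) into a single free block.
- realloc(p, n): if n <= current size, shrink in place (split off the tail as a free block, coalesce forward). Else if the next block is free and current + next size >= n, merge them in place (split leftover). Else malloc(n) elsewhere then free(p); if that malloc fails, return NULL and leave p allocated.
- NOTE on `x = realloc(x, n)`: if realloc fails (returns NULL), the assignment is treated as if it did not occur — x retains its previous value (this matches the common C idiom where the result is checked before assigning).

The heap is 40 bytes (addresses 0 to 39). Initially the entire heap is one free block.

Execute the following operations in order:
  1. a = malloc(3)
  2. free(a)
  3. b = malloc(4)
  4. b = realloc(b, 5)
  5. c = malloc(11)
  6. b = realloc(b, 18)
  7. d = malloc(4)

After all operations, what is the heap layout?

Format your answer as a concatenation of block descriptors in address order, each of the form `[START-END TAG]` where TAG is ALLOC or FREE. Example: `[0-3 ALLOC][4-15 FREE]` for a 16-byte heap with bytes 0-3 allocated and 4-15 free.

Answer: [0-3 ALLOC][4-4 FREE][5-15 ALLOC][16-33 ALLOC][34-39 FREE]

Derivation:
Op 1: a = malloc(3) -> a = 0; heap: [0-2 ALLOC][3-39 FREE]
Op 2: free(a) -> (freed a); heap: [0-39 FREE]
Op 3: b = malloc(4) -> b = 0; heap: [0-3 ALLOC][4-39 FREE]
Op 4: b = realloc(b, 5) -> b = 0; heap: [0-4 ALLOC][5-39 FREE]
Op 5: c = malloc(11) -> c = 5; heap: [0-4 ALLOC][5-15 ALLOC][16-39 FREE]
Op 6: b = realloc(b, 18) -> b = 16; heap: [0-4 FREE][5-15 ALLOC][16-33 ALLOC][34-39 FREE]
Op 7: d = malloc(4) -> d = 0; heap: [0-3 ALLOC][4-4 FREE][5-15 ALLOC][16-33 ALLOC][34-39 FREE]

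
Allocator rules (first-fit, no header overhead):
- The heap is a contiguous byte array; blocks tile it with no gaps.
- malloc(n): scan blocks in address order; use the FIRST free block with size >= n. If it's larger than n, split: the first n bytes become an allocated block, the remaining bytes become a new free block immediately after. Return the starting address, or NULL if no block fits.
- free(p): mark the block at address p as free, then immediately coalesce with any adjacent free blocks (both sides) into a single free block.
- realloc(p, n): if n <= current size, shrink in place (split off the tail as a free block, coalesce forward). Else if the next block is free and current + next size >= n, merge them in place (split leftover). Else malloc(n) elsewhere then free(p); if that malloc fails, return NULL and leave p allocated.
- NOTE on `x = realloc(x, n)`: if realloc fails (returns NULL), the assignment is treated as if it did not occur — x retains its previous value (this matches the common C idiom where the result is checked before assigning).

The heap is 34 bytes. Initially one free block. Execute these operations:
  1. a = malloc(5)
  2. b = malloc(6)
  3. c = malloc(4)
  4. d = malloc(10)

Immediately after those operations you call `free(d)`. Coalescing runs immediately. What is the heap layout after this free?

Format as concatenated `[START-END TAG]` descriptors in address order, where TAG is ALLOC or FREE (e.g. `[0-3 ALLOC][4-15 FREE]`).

Op 1: a = malloc(5) -> a = 0; heap: [0-4 ALLOC][5-33 FREE]
Op 2: b = malloc(6) -> b = 5; heap: [0-4 ALLOC][5-10 ALLOC][11-33 FREE]
Op 3: c = malloc(4) -> c = 11; heap: [0-4 ALLOC][5-10 ALLOC][11-14 ALLOC][15-33 FREE]
Op 4: d = malloc(10) -> d = 15; heap: [0-4 ALLOC][5-10 ALLOC][11-14 ALLOC][15-24 ALLOC][25-33 FREE]
free(d): d = 15 -> block [15-24 ALLOC]; mark free, coalesce with adjacent free neighbors -> [0-4 ALLOC][5-10 ALLOC][11-14 ALLOC][15-33 FREE]

Answer: [0-4 ALLOC][5-10 ALLOC][11-14 ALLOC][15-33 FREE]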